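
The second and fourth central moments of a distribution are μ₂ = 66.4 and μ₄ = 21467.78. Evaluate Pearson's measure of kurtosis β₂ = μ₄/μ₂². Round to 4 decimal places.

μ₂² = 66.4² = 4408.96000
μ₄/μ₂² = 21467.78 / 4408.96000 = 4.86913
β₂ ≈ 4.8691

4.8691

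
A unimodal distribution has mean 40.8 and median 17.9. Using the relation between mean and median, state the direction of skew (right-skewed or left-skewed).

mean − median = 40.8 − 17.9 = 22.9
mean > median ⇒ the longer tail is on the right ⇒ right-skewed (positively skewed).

right-skewed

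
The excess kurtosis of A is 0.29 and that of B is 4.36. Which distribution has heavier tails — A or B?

Higher excess kurtosis ⇒ heavier tails relative to the normal distribution.
0.29 vs 4.36: the larger is 4.36, so B has heavier tails.

B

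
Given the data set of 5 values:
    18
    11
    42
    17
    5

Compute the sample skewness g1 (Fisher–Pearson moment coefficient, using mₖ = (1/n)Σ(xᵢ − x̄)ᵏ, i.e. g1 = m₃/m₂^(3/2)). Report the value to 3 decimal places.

0.986

x̄ = (18 + 11 + 42 + 17 + 5) / 5 = 18.6000
deviations (xᵢ − x̄): -0.6000, -7.6000, 23.4000, -1.6000, -13.6000
Σ(xᵢ − x̄)² = 793.2000 ⇒ m₂ = 793.2000/5 = 158.64000
Σ(xᵢ − x̄)³ = 9854.1600 ⇒ m₃ = 9854.1600/5 = 1970.83200
m₂^(3/2) = 158.64000^(1.5) = 1998.10843
g1 = m₃ / m₂^(3/2) = 1970.83200 / 1998.10843 ≈ 0.986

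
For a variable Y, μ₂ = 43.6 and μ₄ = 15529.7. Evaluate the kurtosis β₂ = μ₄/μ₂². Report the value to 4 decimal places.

μ₂² = 43.6² = 1900.96000
μ₄/μ₂² = 15529.7 / 1900.96000 = 8.16940
β₂ ≈ 8.1694

8.1694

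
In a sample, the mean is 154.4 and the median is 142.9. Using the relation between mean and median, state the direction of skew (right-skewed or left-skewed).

right-skewed

mean − median = 154.4 − 142.9 = 11.5
mean > median ⇒ the longer tail is on the right ⇒ right-skewed (positively skewed).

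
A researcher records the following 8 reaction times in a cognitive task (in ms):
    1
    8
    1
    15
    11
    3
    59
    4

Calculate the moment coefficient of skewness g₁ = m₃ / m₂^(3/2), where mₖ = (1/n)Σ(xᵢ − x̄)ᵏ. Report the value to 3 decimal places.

1.985

x̄ = (1 + 8 + 1 + 15 + 11 + 3 + 59 + 4) / 8 = 12.7500
deviations (xᵢ − x̄): -11.7500, -4.7500, -11.7500, 2.2500, -1.7500, -9.7500, 46.2500, -8.7500
Σ(xᵢ − x̄)² = 2617.5000 ⇒ m₂ = 2617.5000/8 = 327.18750
Σ(xᵢ − x̄)³ = 93989.2500 ⇒ m₃ = 93989.2500/8 = 11748.65625
m₂^(3/2) = 327.18750^(1.5) = 5918.27382
g₁ = m₃ / m₂^(3/2) = 11748.65625 / 5918.27382 ≈ 1.985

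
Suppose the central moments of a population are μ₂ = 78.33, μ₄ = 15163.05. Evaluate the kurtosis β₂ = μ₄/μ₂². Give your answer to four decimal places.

2.4713

μ₂² = 78.33² = 6135.58890
μ₄/μ₂² = 15163.05 / 6135.58890 = 2.47133
β₂ ≈ 2.4713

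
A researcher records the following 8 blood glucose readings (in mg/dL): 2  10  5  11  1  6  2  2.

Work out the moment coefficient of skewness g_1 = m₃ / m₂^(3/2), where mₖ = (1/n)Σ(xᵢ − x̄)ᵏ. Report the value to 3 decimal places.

x̄ = (2 + 10 + 5 + 11 + 1 + 6 + 2 + 2) / 8 = 4.8750
deviations (xᵢ − x̄): -2.8750, 5.1250, 0.1250, 6.1250, -3.8750, 1.1250, -2.8750, -2.8750
Σ(xᵢ − x̄)² = 104.8750 ⇒ m₂ = 104.8750/8 = 13.10938
Σ(xᵢ − x̄)³ = 236.3438 ⇒ m₃ = 236.3438/8 = 29.54297
m₂^(3/2) = 13.10938^(1.5) = 47.46494
g_1 = m₃ / m₂^(3/2) = 29.54297 / 47.46494 ≈ 0.622

0.622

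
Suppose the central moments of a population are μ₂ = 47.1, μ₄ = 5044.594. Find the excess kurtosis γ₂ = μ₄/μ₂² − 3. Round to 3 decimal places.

-0.726

μ₂² = 47.1² = 2218.41000
μ₄/μ₂² = 5044.594 / 2218.41000 = 2.27397
γ₂ = 2.27397 − 3 ≈ -0.726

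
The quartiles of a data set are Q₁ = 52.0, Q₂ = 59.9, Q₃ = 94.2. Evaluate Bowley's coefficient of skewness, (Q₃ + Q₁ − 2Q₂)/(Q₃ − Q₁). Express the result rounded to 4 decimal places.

0.6256

numerator: Q₃ + Q₁ − 2Q₂ = 94.2 + 52.0 − 2×59.9 = 26.4000
denominator: Q₃ − Q₁ = 94.2 − 52.0 = 42.2000
Bowley skewness = 26.4000 / 42.2000 ≈ 0.6256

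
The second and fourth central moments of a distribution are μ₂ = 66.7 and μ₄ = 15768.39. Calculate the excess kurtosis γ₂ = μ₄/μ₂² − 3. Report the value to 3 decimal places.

0.544

μ₂² = 66.7² = 4448.89000
μ₄/μ₂² = 15768.39 / 4448.89000 = 3.54434
γ₂ = 3.54434 − 3 ≈ 0.544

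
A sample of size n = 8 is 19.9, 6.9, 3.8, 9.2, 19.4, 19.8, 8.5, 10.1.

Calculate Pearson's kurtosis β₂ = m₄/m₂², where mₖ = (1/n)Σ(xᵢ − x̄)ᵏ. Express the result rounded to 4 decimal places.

x̄ = 12.2000
Σ(xᵢ − x̄)² = 294.6400 ⇒ m₂ = 36.83000
Σ(xᵢ − x̄)⁴ = 15594.5332 ⇒ m₄ = 1949.31665
m₂² = 1356.44890
β₂ = m₄/m₂² = 1949.31665 / 1356.44890 ≈ 1.4371

1.4371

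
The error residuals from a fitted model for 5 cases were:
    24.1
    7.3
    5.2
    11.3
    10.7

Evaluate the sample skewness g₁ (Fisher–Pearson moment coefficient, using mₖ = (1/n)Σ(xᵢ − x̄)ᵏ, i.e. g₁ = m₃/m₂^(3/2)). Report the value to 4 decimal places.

x̄ = (24.1 + 7.3 + 5.2 + 11.3 + 10.7) / 5 = 11.7200
deviations (xᵢ − x̄): 12.3800, -4.4200, -6.5200, -0.4200, -1.0200
Σ(xᵢ − x̄)² = 216.5280 ⇒ m₂ = 216.5280/5 = 43.30560
Σ(xᵢ − x̄)³ = 1532.7593 ⇒ m₃ = 1532.7593/5 = 306.55186
m₂^(3/2) = 43.30560^(1.5) = 284.98112
g₁ = m₃ / m₂^(3/2) = 306.55186 / 284.98112 ≈ 1.0757

1.0757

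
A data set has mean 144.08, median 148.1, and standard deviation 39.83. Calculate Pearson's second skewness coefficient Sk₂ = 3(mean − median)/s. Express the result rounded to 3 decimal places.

Sk₂ = 3(144.08 − 148.1) / 39.83 = 3 × -4.0200 / 39.83
    = -12.0600 / 39.83 ≈ -0.303

-0.303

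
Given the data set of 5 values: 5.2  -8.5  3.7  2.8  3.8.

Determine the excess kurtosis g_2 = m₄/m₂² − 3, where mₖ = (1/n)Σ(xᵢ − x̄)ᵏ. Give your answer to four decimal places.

x̄ = 1.4000
Σ(xᵢ − x̄)² = 125.4600 ⇒ m₂ = 25.09200
Σ(xᵢ − x̄)⁴ = 9879.4770 ⇒ m₄ = 1975.89540
m₂² = 629.60846
g_2 = m₄/m₂² − 3 = 3.13829 − 3 ≈ 0.1383

0.1383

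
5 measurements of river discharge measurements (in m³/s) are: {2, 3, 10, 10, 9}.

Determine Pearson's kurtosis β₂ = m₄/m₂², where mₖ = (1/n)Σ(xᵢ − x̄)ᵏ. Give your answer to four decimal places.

1.2329

x̄ = 6.8000
Σ(xᵢ − x̄)² = 62.8000 ⇒ m₂ = 12.56000
Σ(xᵢ − x̄)⁴ = 972.4960 ⇒ m₄ = 194.49920
m₂² = 157.75360
β₂ = m₄/m₂² = 194.49920 / 157.75360 ≈ 1.2329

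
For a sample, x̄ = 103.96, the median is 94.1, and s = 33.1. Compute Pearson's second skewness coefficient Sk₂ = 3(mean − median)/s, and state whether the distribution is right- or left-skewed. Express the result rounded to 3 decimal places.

0.894, right-skewed

Sk₂ = 3(103.96 − 94.1) / 33.1 = 3 × 9.8600 / 33.1
    = 29.5800 / 33.1 ≈ 0.894
Sk₂ > 0 ⇒ mean > median ⇒ right-skewed (positive skew).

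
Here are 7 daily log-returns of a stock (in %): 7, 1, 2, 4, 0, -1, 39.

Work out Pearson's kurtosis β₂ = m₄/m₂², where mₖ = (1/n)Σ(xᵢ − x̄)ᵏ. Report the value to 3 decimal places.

4.836

x̄ = 7.4286
Σ(xᵢ − x̄)² = 1205.7143 ⇒ m₂ = 172.24490
Σ(xᵢ − x̄)⁴ = 1004327.3120 ⇒ m₄ = 143475.33028
m₂² = 29668.30487
β₂ = m₄/m₂² = 143475.33028 / 29668.30487 ≈ 4.836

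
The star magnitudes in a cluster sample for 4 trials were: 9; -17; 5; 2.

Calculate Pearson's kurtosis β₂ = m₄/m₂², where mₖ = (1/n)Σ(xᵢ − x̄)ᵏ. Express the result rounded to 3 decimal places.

x̄ = -0.2500
Σ(xᵢ − x̄)² = 398.7500 ⇒ m₂ = 99.68750
Σ(xᵢ − x̄)⁴ = 86821.5781 ⇒ m₄ = 21705.39453
m₂² = 9937.59766
β₂ = m₄/m₂² = 21705.39453 / 9937.59766 ≈ 2.184

2.184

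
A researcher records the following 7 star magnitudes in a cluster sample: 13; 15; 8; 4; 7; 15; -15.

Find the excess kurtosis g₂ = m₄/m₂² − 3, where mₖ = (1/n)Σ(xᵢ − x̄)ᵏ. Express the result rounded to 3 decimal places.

0.780

x̄ = 6.7143
Σ(xᵢ − x̄)² = 657.4286 ⇒ m₂ = 93.91837
Σ(xᵢ − x̄)⁴ = 233366.4315 ⇒ m₄ = 33338.06164
m₂² = 8820.65973
g₂ = m₄/m₂² − 3 = 3.77954 − 3 ≈ 0.780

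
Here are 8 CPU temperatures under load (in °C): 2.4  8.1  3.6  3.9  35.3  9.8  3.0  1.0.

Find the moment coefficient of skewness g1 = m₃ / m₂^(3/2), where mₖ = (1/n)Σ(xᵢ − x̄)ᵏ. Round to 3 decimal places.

x̄ = (2.4 + 8.1 + 3.6 + 3.9 + 35.3 + 9.8 + 3.0 + 1.0) / 8 = 8.3875
deviations (xᵢ − x̄): -5.9875, -0.2875, -4.7875, -4.4875, 26.9125, 1.4125, -5.3875, -7.3875
Σ(xᵢ − x̄)² = 888.8687 ⇒ m₂ = 888.8687/8 = 111.10859
Σ(xᵢ − x̄)³ = 18520.7536 ⇒ m₃ = 18520.7536/8 = 2315.09420
m₂^(3/2) = 111.10859^(1.5) = 1171.17415
g1 = m₃ / m₂^(3/2) = 2315.09420 / 1171.17415 ≈ 1.977

1.977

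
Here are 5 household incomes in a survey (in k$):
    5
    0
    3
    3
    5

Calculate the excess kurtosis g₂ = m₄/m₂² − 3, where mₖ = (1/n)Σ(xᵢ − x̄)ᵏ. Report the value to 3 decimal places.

-0.770

x̄ = 3.2000
Σ(xᵢ − x̄)² = 16.8000 ⇒ m₂ = 3.36000
Σ(xᵢ − x̄)⁴ = 125.8560 ⇒ m₄ = 25.17120
m₂² = 11.28960
g₂ = m₄/m₂² − 3 = 2.22959 − 3 ≈ -0.770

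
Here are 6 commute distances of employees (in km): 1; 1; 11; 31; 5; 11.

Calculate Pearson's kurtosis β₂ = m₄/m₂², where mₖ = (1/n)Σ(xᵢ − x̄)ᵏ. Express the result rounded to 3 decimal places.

x̄ = 10.0000
Σ(xᵢ − x̄)² = 630.0000 ⇒ m₂ = 105.00000
Σ(xᵢ − x̄)⁴ = 208230.0000 ⇒ m₄ = 34705.00000
m₂² = 11025.00000
β₂ = m₄/m₂² = 34705.00000 / 11025.00000 ≈ 3.148

3.148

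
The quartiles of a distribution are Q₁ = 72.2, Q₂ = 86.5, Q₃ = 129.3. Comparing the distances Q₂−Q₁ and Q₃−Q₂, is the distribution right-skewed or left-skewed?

right-skewed

Q₂ − Q₁ = 14.3;  Q₃ − Q₂ = 42.8
Q₃ − Q₂ > Q₂ − Q₁ ⇒ the upper half is more spread out ⇒ right-skewed.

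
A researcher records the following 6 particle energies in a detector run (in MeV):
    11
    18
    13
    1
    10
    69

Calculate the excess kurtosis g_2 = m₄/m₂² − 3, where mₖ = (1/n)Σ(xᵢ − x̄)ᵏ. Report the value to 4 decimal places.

x̄ = 20.3333
Σ(xᵢ − x̄)² = 2995.3333 ⇒ m₂ = 499.22222
Σ(xᵢ − x̄)⁴ = 5771150.4444 ⇒ m₄ = 961858.40741
m₂² = 249222.82716
g_2 = m₄/m₂² − 3 = 3.85943 − 3 ≈ 0.8594

0.8594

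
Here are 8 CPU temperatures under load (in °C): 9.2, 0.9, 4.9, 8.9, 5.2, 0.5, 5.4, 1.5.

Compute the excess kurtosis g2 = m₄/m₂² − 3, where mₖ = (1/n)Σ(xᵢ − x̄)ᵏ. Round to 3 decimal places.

-1.338

x̄ = 4.5625
Σ(xᵢ − x̄)² = 80.8388 ⇒ m₂ = 10.10484
Σ(xᵢ − x̄)⁴ = 1357.4344 ⇒ m₄ = 169.67930
m₂² = 102.10787
g2 = m₄/m₂² − 3 = 1.66177 − 3 ≈ -1.338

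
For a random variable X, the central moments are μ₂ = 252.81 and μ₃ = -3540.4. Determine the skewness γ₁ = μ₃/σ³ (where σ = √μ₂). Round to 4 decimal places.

-0.8808

σ = √μ₂ = √252.81 = 15.90000
σ³ = μ₂^(3/2) = 4019.67900
γ₁ = μ₃/σ³ = -3540.4 / 4019.67900 ≈ -0.8808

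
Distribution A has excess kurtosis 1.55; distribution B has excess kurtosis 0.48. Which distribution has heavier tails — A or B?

A

Higher excess kurtosis ⇒ heavier tails relative to the normal distribution.
1.55 vs 0.48: the larger is 1.55, so A has heavier tails.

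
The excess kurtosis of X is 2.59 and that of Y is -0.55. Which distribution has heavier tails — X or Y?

X

Higher excess kurtosis ⇒ heavier tails relative to the normal distribution.
2.59 vs -0.55: the larger is 2.59, so X has heavier tails. (X is leptokurtic — heavier-than-normal tails; the other is platykurtic.)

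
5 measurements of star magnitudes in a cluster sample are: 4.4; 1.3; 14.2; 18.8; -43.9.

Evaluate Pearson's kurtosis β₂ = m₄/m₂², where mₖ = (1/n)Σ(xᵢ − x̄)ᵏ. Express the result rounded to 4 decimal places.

2.8722

x̄ = -1.0400
Σ(xᵢ − x̄)² = 2497.9320 ⇒ m₂ = 499.58640
Σ(xᵢ − x̄)⁴ = 3584284.5199 ⇒ m₄ = 716856.90398
m₂² = 249586.57106
β₂ = m₄/m₂² = 716856.90398 / 249586.57106 ≈ 2.8722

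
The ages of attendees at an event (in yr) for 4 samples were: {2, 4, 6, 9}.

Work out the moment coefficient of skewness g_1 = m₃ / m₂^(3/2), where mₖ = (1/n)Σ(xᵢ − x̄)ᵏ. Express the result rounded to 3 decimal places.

x̄ = (2 + 4 + 6 + 9) / 4 = 5.2500
deviations (xᵢ − x̄): -3.2500, -1.2500, 0.7500, 3.7500
Σ(xᵢ − x̄)² = 26.7500 ⇒ m₂ = 26.7500/4 = 6.68750
Σ(xᵢ − x̄)³ = 16.8750 ⇒ m₃ = 16.8750/4 = 4.21875
m₂^(3/2) = 6.68750^(1.5) = 17.29401
g_1 = m₃ / m₂^(3/2) = 4.21875 / 17.29401 ≈ 0.244

0.244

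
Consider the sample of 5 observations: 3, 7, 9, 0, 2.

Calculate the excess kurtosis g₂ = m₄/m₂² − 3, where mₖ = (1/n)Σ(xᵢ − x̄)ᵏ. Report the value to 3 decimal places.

x̄ = 4.2000
Σ(xᵢ − x̄)² = 54.8000 ⇒ m₂ = 10.96000
Σ(xᵢ − x̄)⁴ = 928.9760 ⇒ m₄ = 185.79520
m₂² = 120.12160
g₂ = m₄/m₂² − 3 = 1.54673 − 3 ≈ -1.453

-1.453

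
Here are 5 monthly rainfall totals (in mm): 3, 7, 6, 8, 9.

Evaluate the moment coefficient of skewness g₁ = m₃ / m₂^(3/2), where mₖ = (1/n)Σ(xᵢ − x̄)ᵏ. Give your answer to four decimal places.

-0.6927

x̄ = (3 + 7 + 6 + 8 + 9) / 5 = 6.6000
deviations (xᵢ − x̄): -3.6000, 0.4000, -0.6000, 1.4000, 2.4000
Σ(xᵢ − x̄)² = 21.2000 ⇒ m₂ = 21.2000/5 = 4.24000
Σ(xᵢ − x̄)³ = -30.2400 ⇒ m₃ = -30.2400/5 = -6.04800
m₂^(3/2) = 4.24000^(1.5) = 8.73069
g₁ = m₃ / m₂^(3/2) = -6.04800 / 8.73069 ≈ -0.6927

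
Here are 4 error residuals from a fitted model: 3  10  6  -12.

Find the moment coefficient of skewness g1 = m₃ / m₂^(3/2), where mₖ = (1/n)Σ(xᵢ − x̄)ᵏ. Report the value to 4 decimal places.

x̄ = (3 + 10 + 6 - 12) / 4 = 1.7500
deviations (xᵢ − x̄): 1.2500, 8.2500, 4.2500, -13.7500
Σ(xᵢ − x̄)² = 276.7500 ⇒ m₂ = 276.7500/4 = 69.18750
Σ(xᵢ − x̄)³ = -1959.3750 ⇒ m₃ = -1959.3750/4 = -489.84375
m₂^(3/2) = 69.18750^(1.5) = 575.49487
g1 = m₃ / m₂^(3/2) = -489.84375 / 575.49487 ≈ -0.8512

-0.8512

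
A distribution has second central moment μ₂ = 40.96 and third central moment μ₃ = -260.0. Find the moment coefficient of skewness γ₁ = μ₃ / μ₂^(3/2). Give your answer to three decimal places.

-0.992

σ = √μ₂ = √40.96 = 6.40000
σ³ = μ₂^(3/2) = 262.14400
γ₁ = μ₃/σ³ = -260.0 / 262.14400 ≈ -0.992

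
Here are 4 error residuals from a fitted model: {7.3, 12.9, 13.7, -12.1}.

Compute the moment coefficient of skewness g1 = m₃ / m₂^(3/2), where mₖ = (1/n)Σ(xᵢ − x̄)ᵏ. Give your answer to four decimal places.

x̄ = (7.3 + 12.9 + 13.7 - 12.1) / 4 = 5.4500
deviations (xᵢ − x̄): 1.8500, 7.4500, 8.2500, -17.5500
Σ(xᵢ − x̄)² = 434.9900 ⇒ m₂ = 434.9900/4 = 108.74750
Σ(xᵢ − x̄)³ = -4424.1030 ⇒ m₃ = -4424.1030/4 = -1106.02575
m₂^(3/2) = 108.74750^(1.5) = 1134.04143
g1 = m₃ / m₂^(3/2) = -1106.02575 / 1134.04143 ≈ -0.9753

-0.9753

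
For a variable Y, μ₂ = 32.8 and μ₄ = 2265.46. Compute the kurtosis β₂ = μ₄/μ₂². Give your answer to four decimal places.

2.1058

μ₂² = 32.8² = 1075.84000
μ₄/μ₂² = 2265.46 / 1075.84000 = 2.10576
β₂ ≈ 2.1058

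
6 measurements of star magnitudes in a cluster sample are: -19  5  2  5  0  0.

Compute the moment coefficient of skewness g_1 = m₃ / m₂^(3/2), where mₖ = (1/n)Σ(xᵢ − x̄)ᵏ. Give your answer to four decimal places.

x̄ = (-19 + 5 + 2 + 5 + 0 + 0) / 6 = -1.1667
deviations (xᵢ − x̄): -17.8333, 6.1667, 3.1667, 6.1667, 1.1667, 1.1667
Σ(xᵢ − x̄)² = 406.8333 ⇒ m₂ = 406.8333/6 = 67.80556
Σ(xᵢ − x̄)³ = -5167.5556 ⇒ m₃ = -5167.5556/6 = -861.25926
m₂^(3/2) = 67.80556^(1.5) = 558.33894
g_1 = m₃ / m₂^(3/2) = -861.25926 / 558.33894 ≈ -1.5425

-1.5425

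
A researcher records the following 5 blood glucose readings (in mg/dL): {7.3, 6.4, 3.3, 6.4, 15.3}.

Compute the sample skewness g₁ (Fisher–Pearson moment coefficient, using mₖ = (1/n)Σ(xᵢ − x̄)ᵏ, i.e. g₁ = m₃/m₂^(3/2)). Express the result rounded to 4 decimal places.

1.0486

x̄ = (7.3 + 6.4 + 3.3 + 6.4 + 15.3) / 5 = 7.7400
deviations (xᵢ − x̄): -0.4400, -1.3400, -4.4400, -1.3400, 7.5600
Σ(xᵢ − x̄)² = 80.6520 ⇒ m₂ = 80.6520/5 = 16.13040
Σ(xᵢ − x̄)³ = 339.6554 ⇒ m₃ = 339.6554/5 = 67.93109
m₂^(3/2) = 16.13040^(1.5) = 64.78399
g₁ = m₃ / m₂^(3/2) = 67.93109 / 64.78399 ≈ 1.0486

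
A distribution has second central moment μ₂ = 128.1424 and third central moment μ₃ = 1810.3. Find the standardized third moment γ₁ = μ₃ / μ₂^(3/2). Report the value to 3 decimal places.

σ = √μ₂ = √128.1424 = 11.32000
σ³ = μ₂^(3/2) = 1450.57197
γ₁ = μ₃/σ³ = 1810.3 / 1450.57197 ≈ 1.248

1.248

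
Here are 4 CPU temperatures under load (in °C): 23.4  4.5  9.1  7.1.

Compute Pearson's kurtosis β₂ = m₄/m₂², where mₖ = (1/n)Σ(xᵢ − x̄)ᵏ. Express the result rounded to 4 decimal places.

x̄ = 11.0250
Σ(xᵢ − x̄)² = 214.8275 ⇒ m₂ = 53.70687
Σ(xᵢ − x̄)⁴ = 25515.7998 ⇒ m₄ = 6378.94995
m₂² = 2884.42842
β₂ = m₄/m₂² = 6378.94995 / 2884.42842 ≈ 2.2115

2.2115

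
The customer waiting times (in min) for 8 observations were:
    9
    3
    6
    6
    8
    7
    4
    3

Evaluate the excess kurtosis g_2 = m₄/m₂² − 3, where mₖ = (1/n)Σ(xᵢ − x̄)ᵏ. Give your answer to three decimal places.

-1.328

x̄ = 5.7500
Σ(xᵢ − x̄)² = 35.5000 ⇒ m₂ = 4.43750
Σ(xᵢ − x̄)⁴ = 263.4063 ⇒ m₄ = 32.92578
m₂² = 19.69141
g_2 = m₄/m₂² − 3 = 1.67209 − 3 ≈ -1.328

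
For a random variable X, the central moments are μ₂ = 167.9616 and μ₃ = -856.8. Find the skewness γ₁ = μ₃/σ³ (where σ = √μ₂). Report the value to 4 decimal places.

σ = √μ₂ = √167.9616 = 12.96000
σ³ = μ₂^(3/2) = 2176.78234
γ₁ = μ₃/σ³ = -856.8 / 2176.78234 ≈ -0.3936

-0.3936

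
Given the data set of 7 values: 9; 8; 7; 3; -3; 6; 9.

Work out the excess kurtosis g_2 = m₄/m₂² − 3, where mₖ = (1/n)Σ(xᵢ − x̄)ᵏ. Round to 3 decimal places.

x̄ = 5.5714
Σ(xᵢ − x̄)² = 111.7143 ⇒ m₂ = 15.95918
Σ(xᵢ − x̄)⁴ = 5756.8222 ⇒ m₄ = 822.40317
m₂² = 254.69554
g_2 = m₄/m₂² − 3 = 3.22897 − 3 ≈ 0.229

0.229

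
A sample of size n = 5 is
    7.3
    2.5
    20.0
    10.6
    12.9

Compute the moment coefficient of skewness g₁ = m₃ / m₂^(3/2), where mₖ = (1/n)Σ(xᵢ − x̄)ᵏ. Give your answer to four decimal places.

0.2466

x̄ = (7.3 + 2.5 + 20.0 + 10.6 + 12.9) / 5 = 10.6600
deviations (xᵢ − x̄): -3.3600, -8.1600, 9.3400, -0.0600, 2.2400
Σ(xᵢ − x̄)² = 170.1320 ⇒ m₂ = 170.1320/5 = 34.02640
Σ(xᵢ − x̄)³ = 244.7482 ⇒ m₃ = 244.7482/5 = 48.94963
m₂^(3/2) = 34.02640^(1.5) = 198.48331
g₁ = m₃ / m₂^(3/2) = 48.94963 / 198.48331 ≈ 0.2466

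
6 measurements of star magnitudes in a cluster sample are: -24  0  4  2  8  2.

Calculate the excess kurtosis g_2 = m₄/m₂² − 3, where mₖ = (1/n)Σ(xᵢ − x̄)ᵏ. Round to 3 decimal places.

x̄ = -1.3333
Σ(xᵢ − x̄)² = 653.3333 ⇒ m₂ = 108.88889
Σ(xᵢ − x̄)⁴ = 272615.1111 ⇒ m₄ = 45435.85185
m₂² = 11856.79012
g_2 = m₄/m₂² − 3 = 3.83205 − 3 ≈ 0.832

0.832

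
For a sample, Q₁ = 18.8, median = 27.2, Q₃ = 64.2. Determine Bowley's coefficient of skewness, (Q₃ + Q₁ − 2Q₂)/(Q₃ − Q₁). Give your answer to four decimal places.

numerator: Q₃ + Q₁ − 2Q₂ = 64.2 + 18.8 − 2×27.2 = 28.6000
denominator: Q₃ − Q₁ = 64.2 − 18.8 = 45.4000
Bowley skewness = 28.6000 / 45.4000 ≈ 0.6300

0.6300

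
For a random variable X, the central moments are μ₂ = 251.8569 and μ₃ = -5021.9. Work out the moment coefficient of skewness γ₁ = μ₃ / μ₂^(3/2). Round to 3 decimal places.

σ = √μ₂ = √251.8569 = 15.87000
σ³ = μ₂^(3/2) = 3996.96900
γ₁ = μ₃/σ³ = -5021.9 / 3996.96900 ≈ -1.256

-1.256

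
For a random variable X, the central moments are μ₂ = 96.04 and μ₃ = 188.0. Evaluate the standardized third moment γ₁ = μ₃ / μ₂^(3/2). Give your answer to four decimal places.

σ = √μ₂ = √96.04 = 9.80000
σ³ = μ₂^(3/2) = 941.19200
γ₁ = μ₃/σ³ = 188.0 / 941.19200 ≈ 0.1997

0.1997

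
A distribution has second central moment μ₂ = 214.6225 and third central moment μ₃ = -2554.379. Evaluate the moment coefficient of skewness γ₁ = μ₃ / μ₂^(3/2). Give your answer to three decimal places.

σ = √μ₂ = √214.6225 = 14.65000
σ³ = μ₂^(3/2) = 3144.21963
γ₁ = μ₃/σ³ = -2554.379 / 3144.21963 ≈ -0.812

-0.812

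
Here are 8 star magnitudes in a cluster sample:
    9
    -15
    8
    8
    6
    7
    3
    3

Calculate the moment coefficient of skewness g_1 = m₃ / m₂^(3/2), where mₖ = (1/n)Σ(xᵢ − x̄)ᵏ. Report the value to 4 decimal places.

-1.9182

x̄ = (9 - 15 + 8 + 8 + 6 + 7 + 3 + 3) / 8 = 3.6250
deviations (xᵢ − x̄): 5.3750, -18.6250, 4.3750, 4.3750, 2.3750, 3.3750, -0.6250, -0.6250
Σ(xᵢ − x̄)² = 431.8750 ⇒ m₂ = 431.8750/8 = 53.98438
Σ(xᵢ − x̄)³ = -6086.7188 ⇒ m₃ = -6086.7188/8 = -760.83984
m₂^(3/2) = 53.98438^(1.5) = 396.64512
g_1 = m₃ / m₂^(3/2) = -760.83984 / 396.64512 ≈ -1.9182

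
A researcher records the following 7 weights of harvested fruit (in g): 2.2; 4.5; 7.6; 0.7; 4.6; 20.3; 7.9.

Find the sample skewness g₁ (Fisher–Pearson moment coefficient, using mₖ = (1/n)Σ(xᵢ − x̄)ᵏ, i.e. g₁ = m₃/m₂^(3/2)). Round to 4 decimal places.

1.3797

x̄ = (2.2 + 4.5 + 7.6 + 0.7 + 4.6 + 20.3 + 7.9) / 7 = 6.8286
deviations (xᵢ − x̄): -4.6286, -2.3286, 0.7714, -6.1286, -2.2286, 13.4714, 1.0714
Σ(xᵢ − x̄)² = 252.5943 ⇒ m₂ = 252.5943/7 = 36.08490
Σ(xᵢ − x̄)³ = 2093.4349 ⇒ m₃ = 2093.4349/7 = 299.06213
m₂^(3/2) = 36.08490^(1.5) = 216.76453
g₁ = m₃ / m₂^(3/2) = 299.06213 / 216.76453 ≈ 1.3797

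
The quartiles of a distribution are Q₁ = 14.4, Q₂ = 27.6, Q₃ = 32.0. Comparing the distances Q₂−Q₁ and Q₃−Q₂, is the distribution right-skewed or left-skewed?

Q₂ − Q₁ = 13.2;  Q₃ − Q₂ = 4.4
Q₂ − Q₁ > Q₃ − Q₂ ⇒ the lower half is more spread out ⇒ left-skewed.

left-skewed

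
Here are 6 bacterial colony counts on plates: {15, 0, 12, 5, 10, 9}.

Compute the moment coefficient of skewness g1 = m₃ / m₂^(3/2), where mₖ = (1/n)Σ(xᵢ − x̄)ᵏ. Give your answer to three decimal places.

x̄ = (15 + 0 + 12 + 5 + 10 + 9) / 6 = 8.5000
deviations (xᵢ − x̄): 6.5000, -8.5000, 3.5000, -3.5000, 1.5000, 0.5000
Σ(xᵢ − x̄)² = 141.5000 ⇒ m₂ = 141.5000/6 = 23.58333
Σ(xᵢ − x̄)³ = -336.0000 ⇒ m₃ = -336.0000/6 = -56.00000
m₂^(3/2) = 23.58333^(1.5) = 114.52697
g1 = m₃ / m₂^(3/2) = -56.00000 / 114.52697 ≈ -0.489

-0.489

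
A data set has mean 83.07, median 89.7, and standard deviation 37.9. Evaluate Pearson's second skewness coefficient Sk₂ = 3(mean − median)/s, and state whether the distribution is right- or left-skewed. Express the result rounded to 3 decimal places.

-0.525, left-skewed

Sk₂ = 3(83.07 − 89.7) / 37.9 = 3 × -6.6300 / 37.9
    = -19.8900 / 37.9 ≈ -0.525
Sk₂ < 0 ⇒ mean < median ⇒ left-skewed (negative skew).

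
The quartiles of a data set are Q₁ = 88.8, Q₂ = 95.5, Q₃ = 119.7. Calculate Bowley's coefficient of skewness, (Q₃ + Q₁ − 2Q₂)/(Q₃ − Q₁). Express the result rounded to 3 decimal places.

numerator: Q₃ + Q₁ − 2Q₂ = 119.7 + 88.8 − 2×95.5 = 17.5000
denominator: Q₃ − Q₁ = 119.7 − 88.8 = 30.9000
Bowley skewness = 17.5000 / 30.9000 ≈ 0.566

0.566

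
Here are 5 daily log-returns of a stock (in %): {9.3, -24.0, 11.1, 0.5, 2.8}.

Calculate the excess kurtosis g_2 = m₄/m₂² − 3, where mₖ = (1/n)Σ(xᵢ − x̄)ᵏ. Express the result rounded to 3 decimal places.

-0.209

x̄ = -0.0600
Σ(xᵢ − x̄)² = 793.7720 ⇒ m₂ = 158.75440
Σ(xᵢ − x̄)⁴ = 351724.7136 ⇒ m₄ = 70344.94271
m₂² = 25202.95952
g_2 = m₄/m₂² − 3 = 2.79114 − 3 ≈ -0.209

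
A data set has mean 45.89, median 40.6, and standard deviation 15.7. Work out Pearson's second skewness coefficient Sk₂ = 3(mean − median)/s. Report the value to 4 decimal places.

Sk₂ = 3(45.89 − 40.6) / 15.7 = 3 × 5.2900 / 15.7
    = 15.8700 / 15.7 ≈ 1.0108

1.0108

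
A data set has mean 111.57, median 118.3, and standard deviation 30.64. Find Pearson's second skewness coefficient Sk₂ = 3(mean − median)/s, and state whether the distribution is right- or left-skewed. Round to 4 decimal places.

-0.6589, left-skewed

Sk₂ = 3(111.57 − 118.3) / 30.64 = 3 × -6.7300 / 30.64
    = -20.1900 / 30.64 ≈ -0.6589
Sk₂ < 0 ⇒ mean < median ⇒ left-skewed (negative skew).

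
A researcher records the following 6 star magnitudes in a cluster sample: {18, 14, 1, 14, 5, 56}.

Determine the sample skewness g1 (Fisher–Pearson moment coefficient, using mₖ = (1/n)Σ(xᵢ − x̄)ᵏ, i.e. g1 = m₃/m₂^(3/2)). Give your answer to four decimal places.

1.3719

x̄ = (18 + 14 + 1 + 14 + 5 + 56) / 6 = 18.0000
deviations (xᵢ − x̄): 0.0000, -4.0000, -17.0000, -4.0000, -13.0000, 38.0000
Σ(xᵢ − x̄)² = 1934.0000 ⇒ m₂ = 1934.0000/6 = 322.33333
Σ(xᵢ − x̄)³ = 47634.0000 ⇒ m₃ = 47634.0000/6 = 7939.00000
m₂^(3/2) = 322.33333^(1.5) = 5787.05792
g1 = m₃ / m₂^(3/2) = 7939.00000 / 5787.05792 ≈ 1.3719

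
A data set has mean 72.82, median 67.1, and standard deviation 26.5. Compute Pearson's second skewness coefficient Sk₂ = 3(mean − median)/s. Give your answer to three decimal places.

Sk₂ = 3(72.82 − 67.1) / 26.5 = 3 × 5.7200 / 26.5
    = 17.1600 / 26.5 ≈ 0.648

0.648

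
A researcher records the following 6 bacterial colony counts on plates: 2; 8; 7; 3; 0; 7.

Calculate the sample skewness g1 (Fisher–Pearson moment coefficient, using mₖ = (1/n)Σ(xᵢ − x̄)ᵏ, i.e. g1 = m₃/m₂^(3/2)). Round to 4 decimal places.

x̄ = (2 + 8 + 7 + 3 + 0 + 7) / 6 = 4.5000
deviations (xᵢ − x̄): -2.5000, 3.5000, 2.5000, -1.5000, -4.5000, 2.5000
Σ(xᵢ − x̄)² = 53.5000 ⇒ m₂ = 53.5000/6 = 8.91667
Σ(xᵢ − x̄)³ = -36.0000 ⇒ m₃ = -36.0000/6 = -6.00000
m₂^(3/2) = 8.91667^(1.5) = 26.62587
g1 = m₃ / m₂^(3/2) = -6.00000 / 26.62587 ≈ -0.2253

-0.2253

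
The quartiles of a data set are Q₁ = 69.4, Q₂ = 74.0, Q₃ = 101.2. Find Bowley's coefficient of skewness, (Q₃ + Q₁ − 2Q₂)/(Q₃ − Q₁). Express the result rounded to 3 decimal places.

numerator: Q₃ + Q₁ − 2Q₂ = 101.2 + 69.4 − 2×74.0 = 22.6000
denominator: Q₃ − Q₁ = 101.2 − 69.4 = 31.8000
Bowley skewness = 22.6000 / 31.8000 ≈ 0.711

0.711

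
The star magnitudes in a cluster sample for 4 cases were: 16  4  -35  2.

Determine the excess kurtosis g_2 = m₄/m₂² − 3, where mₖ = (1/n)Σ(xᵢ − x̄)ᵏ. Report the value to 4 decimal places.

-0.8251

x̄ = -3.2500
Σ(xᵢ − x̄)² = 1458.7500 ⇒ m₂ = 364.68750
Σ(xᵢ − x̄)⁴ = 1157029.0781 ⇒ m₄ = 289257.26953
m₂² = 132996.97266
g_2 = m₄/m₂² − 3 = 2.17492 − 3 ≈ -0.8251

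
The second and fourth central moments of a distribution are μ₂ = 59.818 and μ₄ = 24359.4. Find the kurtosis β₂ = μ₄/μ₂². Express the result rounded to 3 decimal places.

μ₂² = 59.818² = 3578.19312
μ₄/μ₂² = 24359.4 / 3578.19312 = 6.80774
β₂ ≈ 6.808

6.808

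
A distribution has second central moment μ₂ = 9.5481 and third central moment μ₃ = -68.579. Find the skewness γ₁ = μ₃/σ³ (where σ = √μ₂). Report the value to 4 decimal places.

σ = √μ₂ = √9.5481 = 3.09000
σ³ = μ₂^(3/2) = 29.50363
γ₁ = μ₃/σ³ = -68.579 / 29.50363 ≈ -2.3244

-2.3244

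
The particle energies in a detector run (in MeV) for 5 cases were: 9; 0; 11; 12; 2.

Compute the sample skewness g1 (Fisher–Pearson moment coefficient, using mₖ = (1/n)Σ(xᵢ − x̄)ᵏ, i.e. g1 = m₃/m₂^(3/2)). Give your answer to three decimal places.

-0.345

x̄ = (9 + 0 + 11 + 12 + 2) / 5 = 6.8000
deviations (xᵢ − x̄): 2.2000, -6.8000, 4.2000, 5.2000, -4.8000
Σ(xᵢ − x̄)² = 118.8000 ⇒ m₂ = 118.8000/5 = 23.76000
Σ(xᵢ − x̄)³ = -199.6800 ⇒ m₃ = -199.6800/5 = -39.93600
m₂^(3/2) = 23.76000^(1.5) = 115.81629
g1 = m₃ / m₂^(3/2) = -39.93600 / 115.81629 ≈ -0.345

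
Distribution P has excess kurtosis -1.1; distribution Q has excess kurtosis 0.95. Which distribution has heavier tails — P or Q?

Higher excess kurtosis ⇒ heavier tails relative to the normal distribution.
-1.1 vs 0.95: the larger is 0.95, so Q has heavier tails. (Q is leptokurtic — heavier-than-normal tails; the other is platykurtic.)

Q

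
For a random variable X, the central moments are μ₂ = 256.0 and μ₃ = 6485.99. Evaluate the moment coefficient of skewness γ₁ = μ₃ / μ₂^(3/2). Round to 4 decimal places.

σ = √μ₂ = √256.0 = 16.00000
σ³ = μ₂^(3/2) = 4096.00000
γ₁ = μ₃/σ³ = 6485.99 / 4096.00000 ≈ 1.5835

1.5835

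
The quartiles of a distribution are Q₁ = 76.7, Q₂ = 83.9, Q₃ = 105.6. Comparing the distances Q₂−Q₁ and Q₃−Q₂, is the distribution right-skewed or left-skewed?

Q₂ − Q₁ = 7.2;  Q₃ − Q₂ = 21.7
Q₃ − Q₂ > Q₂ − Q₁ ⇒ the upper half is more spread out ⇒ right-skewed.

right-skewed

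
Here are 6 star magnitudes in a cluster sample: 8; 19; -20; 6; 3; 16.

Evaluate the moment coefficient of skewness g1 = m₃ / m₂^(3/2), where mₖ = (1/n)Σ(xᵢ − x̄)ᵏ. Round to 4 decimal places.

-1.0357

x̄ = (8 + 19 - 20 + 6 + 3 + 16) / 6 = 5.3333
deviations (xᵢ − x̄): 2.6667, 13.6667, -25.3333, 0.6667, -2.3333, 10.6667
Σ(xᵢ − x̄)² = 955.3333 ⇒ m₂ = 955.3333/6 = 159.22222
Σ(xᵢ − x̄)³ = -12485.5556 ⇒ m₃ = -12485.5556/6 = -2080.92593
m₂^(3/2) = 159.22222^(1.5) = 2009.11836
g1 = m₃ / m₂^(3/2) = -2080.92593 / 2009.11836 ≈ -1.0357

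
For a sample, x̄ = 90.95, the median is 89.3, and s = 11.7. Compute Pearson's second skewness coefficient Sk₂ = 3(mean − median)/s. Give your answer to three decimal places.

0.423

Sk₂ = 3(90.95 − 89.3) / 11.7 = 3 × 1.6500 / 11.7
    = 4.9500 / 11.7 ≈ 0.423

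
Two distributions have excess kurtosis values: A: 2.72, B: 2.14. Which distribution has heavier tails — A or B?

Higher excess kurtosis ⇒ heavier tails relative to the normal distribution.
2.72 vs 2.14: the larger is 2.72, so A has heavier tails.

A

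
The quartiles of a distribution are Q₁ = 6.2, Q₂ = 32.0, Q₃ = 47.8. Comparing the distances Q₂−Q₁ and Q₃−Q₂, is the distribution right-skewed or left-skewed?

left-skewed

Q₂ − Q₁ = 25.8;  Q₃ − Q₂ = 15.8
Q₂ − Q₁ > Q₃ − Q₂ ⇒ the lower half is more spread out ⇒ left-skewed.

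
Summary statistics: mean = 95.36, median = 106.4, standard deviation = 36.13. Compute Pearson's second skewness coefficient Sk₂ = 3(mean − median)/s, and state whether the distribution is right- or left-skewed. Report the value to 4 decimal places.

-0.9167, left-skewed

Sk₂ = 3(95.36 − 106.4) / 36.13 = 3 × -11.0400 / 36.13
    = -33.1200 / 36.13 ≈ -0.9167
Sk₂ < 0 ⇒ mean < median ⇒ left-skewed (negative skew).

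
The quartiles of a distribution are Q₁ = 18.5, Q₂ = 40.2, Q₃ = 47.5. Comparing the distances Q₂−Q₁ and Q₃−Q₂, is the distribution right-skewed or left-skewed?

Q₂ − Q₁ = 21.7;  Q₃ − Q₂ = 7.3
Q₂ − Q₁ > Q₃ − Q₂ ⇒ the lower half is more spread out ⇒ left-skewed.

left-skewed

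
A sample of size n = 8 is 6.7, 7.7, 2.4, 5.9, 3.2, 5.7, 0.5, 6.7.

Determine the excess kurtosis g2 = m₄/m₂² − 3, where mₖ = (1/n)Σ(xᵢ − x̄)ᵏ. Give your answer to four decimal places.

-1.0044

x̄ = 4.8500
Σ(xᵢ − x̄)² = 44.4400 ⇒ m₂ = 5.55500
Σ(xᵢ − x̄)⁴ = 492.6426 ⇒ m₄ = 61.58032
m₂² = 30.85803
g2 = m₄/m₂² − 3 = 1.99560 − 3 ≈ -1.0044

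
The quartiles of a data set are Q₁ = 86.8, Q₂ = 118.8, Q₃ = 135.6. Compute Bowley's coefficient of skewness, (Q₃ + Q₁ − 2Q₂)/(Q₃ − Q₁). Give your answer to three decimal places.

-0.311

numerator: Q₃ + Q₁ − 2Q₂ = 135.6 + 86.8 − 2×118.8 = -15.2000
denominator: Q₃ − Q₁ = 135.6 − 86.8 = 48.8000
Bowley skewness = -15.2000 / 48.8000 ≈ -0.311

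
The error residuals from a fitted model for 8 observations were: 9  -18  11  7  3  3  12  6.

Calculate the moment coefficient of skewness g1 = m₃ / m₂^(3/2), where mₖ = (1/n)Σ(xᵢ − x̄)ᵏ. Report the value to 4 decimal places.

-1.7376

x̄ = (9 - 18 + 11 + 7 + 3 + 3 + 12 + 6) / 8 = 4.1250
deviations (xᵢ − x̄): 4.8750, -22.1250, 6.8750, 2.8750, -1.1250, -1.1250, 7.8750, 1.8750
Σ(xᵢ − x̄)² = 636.8750 ⇒ m₂ = 636.8750/8 = 79.60938
Σ(xᵢ − x̄)³ = -9873.8438 ⇒ m₃ = -9873.8438/8 = -1234.23047
m₂^(3/2) = 79.60938^(1.5) = 710.30737
g1 = m₃ / m₂^(3/2) = -1234.23047 / 710.30737 ≈ -1.7376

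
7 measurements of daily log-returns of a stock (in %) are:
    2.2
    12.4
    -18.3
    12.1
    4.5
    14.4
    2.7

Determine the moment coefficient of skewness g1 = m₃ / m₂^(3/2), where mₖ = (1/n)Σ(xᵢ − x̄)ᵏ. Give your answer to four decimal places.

-1.2315

x̄ = (2.2 + 12.4 - 18.3 + 12.1 + 4.5 + 14.4 + 2.7) / 7 = 4.2857
deviations (xᵢ − x̄): -2.0857, 8.1143, -22.5857, 7.8143, 0.2143, 10.1143, -1.5857
Σ(xᵢ − x̄)² = 746.2286 ⇒ m₂ = 746.2286/7 = 106.60408
Σ(xᵢ − x̄)³ = -9488.2498 ⇒ m₃ = -9488.2498/7 = -1355.46425
m₂^(3/2) = 106.60408^(1.5) = 1100.67918
g1 = m₃ / m₂^(3/2) = -1355.46425 / 1100.67918 ≈ -1.2315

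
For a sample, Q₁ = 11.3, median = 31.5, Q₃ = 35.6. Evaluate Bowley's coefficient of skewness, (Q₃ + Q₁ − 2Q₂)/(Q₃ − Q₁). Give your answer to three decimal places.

numerator: Q₃ + Q₁ − 2Q₂ = 35.6 + 11.3 − 2×31.5 = -16.1000
denominator: Q₃ − Q₁ = 35.6 − 11.3 = 24.3000
Bowley skewness = -16.1000 / 24.3000 ≈ -0.663

-0.663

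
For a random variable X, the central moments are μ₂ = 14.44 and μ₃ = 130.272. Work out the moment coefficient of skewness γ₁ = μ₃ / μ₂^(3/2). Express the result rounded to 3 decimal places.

2.374

σ = √μ₂ = √14.44 = 3.80000
σ³ = μ₂^(3/2) = 54.87200
γ₁ = μ₃/σ³ = 130.272 / 54.87200 ≈ 2.374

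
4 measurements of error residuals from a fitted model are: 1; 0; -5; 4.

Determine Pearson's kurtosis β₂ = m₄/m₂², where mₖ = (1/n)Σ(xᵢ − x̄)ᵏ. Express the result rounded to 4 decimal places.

2.0000

x̄ = 0.0000
Σ(xᵢ − x̄)² = 42.0000 ⇒ m₂ = 10.50000
Σ(xᵢ − x̄)⁴ = 882.0000 ⇒ m₄ = 220.50000
m₂² = 110.25000
β₂ = m₄/m₂² = 220.50000 / 110.25000 ≈ 2.0000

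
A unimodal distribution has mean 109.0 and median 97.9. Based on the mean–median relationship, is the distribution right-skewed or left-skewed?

mean − median = 109.0 − 97.9 = 11.1
mean > median ⇒ the longer tail is on the right ⇒ right-skewed (positively skewed).

right-skewed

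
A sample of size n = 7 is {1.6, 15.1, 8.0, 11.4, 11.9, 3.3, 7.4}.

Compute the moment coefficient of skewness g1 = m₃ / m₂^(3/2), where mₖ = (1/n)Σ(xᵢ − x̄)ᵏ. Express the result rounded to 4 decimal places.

x̄ = (1.6 + 15.1 + 8.0 + 11.4 + 11.9 + 3.3 + 7.4) / 7 = 8.3857
deviations (xᵢ − x̄): -6.7857, 6.7143, -0.3857, 3.0143, 3.5143, -5.0857, -0.9857
Σ(xᵢ − x̄)² = 139.5486 ⇒ m₂ = 139.5486/7 = 19.93551
Σ(xᵢ − x̄)³ = -71.5283 ⇒ m₃ = -71.5283/7 = -10.21833
m₂^(3/2) = 19.93551^(1.5) = 89.01046
g1 = m₃ / m₂^(3/2) = -10.21833 / 89.01046 ≈ -0.1148

-0.1148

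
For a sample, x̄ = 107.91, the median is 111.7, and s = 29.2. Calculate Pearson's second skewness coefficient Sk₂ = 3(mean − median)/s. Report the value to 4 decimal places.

-0.3894

Sk₂ = 3(107.91 − 111.7) / 29.2 = 3 × -3.7900 / 29.2
    = -11.3700 / 29.2 ≈ -0.3894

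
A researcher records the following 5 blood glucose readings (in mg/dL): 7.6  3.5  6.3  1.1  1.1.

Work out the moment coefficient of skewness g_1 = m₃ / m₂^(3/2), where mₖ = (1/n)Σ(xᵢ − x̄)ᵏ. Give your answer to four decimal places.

x̄ = (7.6 + 3.5 + 6.3 + 1.1 + 1.1) / 5 = 3.9200
deviations (xᵢ − x̄): 3.6800, -0.4200, 2.3800, -2.8200, -2.8200
Σ(xᵢ − x̄)² = 35.2880 ⇒ m₂ = 35.2880/5 = 7.05760
Σ(xᵢ − x̄)³ = 18.3917 ⇒ m₃ = 18.3917/5 = 3.67834
m₂^(3/2) = 7.05760^(1.5) = 18.74932
g_1 = m₃ / m₂^(3/2) = 3.67834 / 18.74932 ≈ 0.1962

0.1962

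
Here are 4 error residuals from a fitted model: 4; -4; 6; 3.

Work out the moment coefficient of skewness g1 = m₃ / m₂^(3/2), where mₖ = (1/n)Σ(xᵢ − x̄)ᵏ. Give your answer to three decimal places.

x̄ = (4 - 4 + 6 + 3) / 4 = 2.2500
deviations (xᵢ − x̄): 1.7500, -6.2500, 3.7500, 0.7500
Σ(xᵢ − x̄)² = 56.7500 ⇒ m₂ = 56.7500/4 = 14.18750
Σ(xᵢ − x̄)³ = -185.6250 ⇒ m₃ = -185.6250/4 = -46.40625
m₂^(3/2) = 14.18750^(1.5) = 53.43906
g1 = m₃ / m₂^(3/2) = -46.40625 / 53.43906 ≈ -0.868

-0.868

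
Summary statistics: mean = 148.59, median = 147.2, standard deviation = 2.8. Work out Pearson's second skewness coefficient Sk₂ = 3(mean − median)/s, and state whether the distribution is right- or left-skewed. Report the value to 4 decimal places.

1.4893, right-skewed

Sk₂ = 3(148.59 − 147.2) / 2.8 = 3 × 1.3900 / 2.8
    = 4.1700 / 2.8 ≈ 1.4893
Sk₂ > 0 ⇒ mean > median ⇒ right-skewed (positive skew).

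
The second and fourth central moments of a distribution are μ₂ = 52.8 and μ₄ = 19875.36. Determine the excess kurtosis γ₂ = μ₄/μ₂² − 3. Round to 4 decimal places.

μ₂² = 52.8² = 2787.84000
μ₄/μ₂² = 19875.36 / 2787.84000 = 7.12930
γ₂ = 7.12930 − 3 ≈ 4.1293

4.1293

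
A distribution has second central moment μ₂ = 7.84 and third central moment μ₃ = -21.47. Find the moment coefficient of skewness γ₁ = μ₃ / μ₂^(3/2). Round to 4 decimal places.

σ = √μ₂ = √7.84 = 2.80000
σ³ = μ₂^(3/2) = 21.95200
γ₁ = μ₃/σ³ = -21.47 / 21.95200 ≈ -0.9780

-0.9780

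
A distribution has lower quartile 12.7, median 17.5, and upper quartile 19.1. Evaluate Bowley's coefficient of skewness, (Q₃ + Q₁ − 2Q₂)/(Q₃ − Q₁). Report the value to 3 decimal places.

-0.500

numerator: Q₃ + Q₁ − 2Q₂ = 19.1 + 12.7 − 2×17.5 = -3.2000
denominator: Q₃ − Q₁ = 19.1 − 12.7 = 6.4000
Bowley skewness = -3.2000 / 6.4000 ≈ -0.500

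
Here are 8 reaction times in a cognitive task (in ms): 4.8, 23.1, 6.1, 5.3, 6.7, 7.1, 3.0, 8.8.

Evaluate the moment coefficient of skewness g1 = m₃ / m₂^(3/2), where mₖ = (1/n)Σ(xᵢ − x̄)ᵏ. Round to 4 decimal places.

1.9384

x̄ = (4.8 + 23.1 + 6.1 + 5.3 + 6.7 + 7.1 + 3.0 + 8.8) / 8 = 8.1125
deviations (xᵢ − x̄): -3.3125, 14.9875, -2.0125, -2.8125, -1.4125, -1.0125, -5.1125, 0.6875
Σ(xᵢ − x̄)² = 277.1888 ⇒ m₂ = 277.1888/8 = 34.64859
Σ(xᵢ − x̄)³ = 3162.6644 ⇒ m₃ = 3162.6644/8 = 395.33305
m₂^(3/2) = 34.64859^(1.5) = 203.95221
g1 = m₃ / m₂^(3/2) = 395.33305 / 203.95221 ≈ 1.9384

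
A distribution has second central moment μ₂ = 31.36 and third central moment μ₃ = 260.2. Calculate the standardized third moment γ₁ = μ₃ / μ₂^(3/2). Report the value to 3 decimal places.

σ = √μ₂ = √31.36 = 5.60000
σ³ = μ₂^(3/2) = 175.61600
γ₁ = μ₃/σ³ = 260.2 / 175.61600 ≈ 1.482

1.482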